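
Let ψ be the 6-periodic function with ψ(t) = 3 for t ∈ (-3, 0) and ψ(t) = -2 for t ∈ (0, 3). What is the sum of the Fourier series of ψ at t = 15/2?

-2

t = 15/2 differs from t = 3/2 by 1 full period(s), and the series is 6-periodic.
ψ is continuous at t = 3/2 with value -2, so the series converges to -2 there.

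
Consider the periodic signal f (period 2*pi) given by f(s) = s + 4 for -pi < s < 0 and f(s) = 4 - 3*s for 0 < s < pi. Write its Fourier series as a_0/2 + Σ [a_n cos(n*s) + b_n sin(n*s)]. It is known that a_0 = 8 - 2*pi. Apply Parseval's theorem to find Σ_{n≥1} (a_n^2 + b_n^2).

Parseval: a_0^2/2 + Σ_{n≥1} (a_n^2+b_n^2) = 1/pi ∫_{-pi}^{pi} f(s)^2 ds = -16*pi + 32 + 10*pi**2/3.
Subtract a_0^2/2 = 2*(4 - pi)**2: Σ (a_n^2+b_n^2) = 4*pi**2/3.

4*pi**2/3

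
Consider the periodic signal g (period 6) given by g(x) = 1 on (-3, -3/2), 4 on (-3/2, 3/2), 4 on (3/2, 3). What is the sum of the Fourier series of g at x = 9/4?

4

g is continuous at x = 9/4 with value 4, so the series converges to 4 there.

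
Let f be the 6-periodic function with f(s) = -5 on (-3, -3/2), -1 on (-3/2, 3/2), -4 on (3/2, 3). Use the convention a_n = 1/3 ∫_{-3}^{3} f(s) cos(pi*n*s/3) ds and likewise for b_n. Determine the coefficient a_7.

a_7 = 1/3 ∫_{-3}^{3} f(s) cos(7*pi*s/3) ds.
Split the integral at the breakpoints.
Directly, an antiderivative of (-5) cos(7*pi*s/3) is -15*sin(7*pi*s/3)/(7*pi); evaluating from -3 to -3/2: ∫_{-3}^{-3/2} (-5) cos(7*pi*s/3) ds = (-15/(7*pi)) - (0) = -15/(7*pi).
Directly, an antiderivative of (-1) cos(7*pi*s/3) is -3*sin(7*pi*s/3)/(7*pi); evaluating from -3/2 to 3/2: ∫_{-3/2}^{3/2} (-1) cos(7*pi*s/3) ds = (3/(7*pi)) - (-3/(7*pi)) = 6/(7*pi).
Directly, an antiderivative of (-4) cos(7*pi*s/3) is -12*sin(7*pi*s/3)/(7*pi); evaluating from 3/2 to 3: ∫_{3/2}^{3} (-4) cos(7*pi*s/3) ds = (0) - (12/(7*pi)) = -12/(7*pi).
Summing the pieces and multiplying by (1/3) gives a_7 = -1/pi.

-1/pi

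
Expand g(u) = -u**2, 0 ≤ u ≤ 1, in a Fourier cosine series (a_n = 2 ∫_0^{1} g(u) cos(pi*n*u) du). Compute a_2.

a_2 = 2 ∫_0^{1} (-u**2) cos(2*pi*u) du.
Integrating by parts twice (tabular method), an antiderivative of (-u**2) cos(2*pi*u) is -u**2*sin(2*pi*u)/(2*pi) - u*cos(2*pi*u)/(2*pi**2) + sin(2*pi*u)/(4*pi**3); evaluating from 0 to 1: ∫_{0}^{1} (-u**2) cos(2*pi*u) du = (-1/(2*pi**2)) - (0) = -1/(2*pi**2).
Hence a_2 = 2·(-1/(2*pi**2)) = -1/pi**2.

-1/pi**2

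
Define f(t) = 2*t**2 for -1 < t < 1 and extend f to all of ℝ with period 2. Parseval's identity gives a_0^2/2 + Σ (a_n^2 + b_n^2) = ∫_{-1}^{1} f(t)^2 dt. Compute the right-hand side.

∫_{-1}^{1} f(t)^2 dt = 8/5.

8/5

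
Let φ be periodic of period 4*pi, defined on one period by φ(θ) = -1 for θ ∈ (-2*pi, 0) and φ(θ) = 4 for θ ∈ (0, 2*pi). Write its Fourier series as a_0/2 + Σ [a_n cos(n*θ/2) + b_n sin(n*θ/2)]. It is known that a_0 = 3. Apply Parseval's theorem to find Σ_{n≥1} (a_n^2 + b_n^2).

Parseval: a_0^2/2 + Σ_{n≥1} (a_n^2+b_n^2) = (1/(2*pi)) ∫_{-2*pi}^{2*pi} φ(θ)^2 dθ = 17.
Subtract a_0^2/2 = 9/2: Σ (a_n^2+b_n^2) = 25/2.

25/2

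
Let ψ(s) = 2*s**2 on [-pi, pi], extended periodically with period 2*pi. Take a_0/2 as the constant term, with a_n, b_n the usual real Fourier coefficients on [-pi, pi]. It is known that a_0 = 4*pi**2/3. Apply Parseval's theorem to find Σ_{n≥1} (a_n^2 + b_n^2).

Parseval: a_0^2/2 + Σ_{n≥1} (a_n^2+b_n^2) = 1/pi ∫_{-pi}^{pi} ψ(s)^2 ds = 8*pi**4/5.
Subtract a_0^2/2 = 8*pi**4/9: Σ (a_n^2+b_n^2) = 32*pi**4/45.

32*pi**4/45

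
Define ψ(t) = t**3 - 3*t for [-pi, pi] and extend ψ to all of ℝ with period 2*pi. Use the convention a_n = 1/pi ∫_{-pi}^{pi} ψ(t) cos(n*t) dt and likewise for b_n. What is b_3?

-22/9 + 2*pi**2/3

b_3 = 1/pi ∫_{-pi}^{pi} ψ(t) sin(3*t) dt.
ψ is odd and sin(3*t) is odd, so the integrand is even and b_3 = 2/pi ∫_0^{pi} ψ(t) sin(3*t) dt.
Integrating by parts three times (tabular method), an antiderivative of (t**3 - 3*t) sin(3*t) is -t**3*cos(3*t)/3 + t**2*sin(3*t)/3 + 11*t*cos(3*t)/9 - 11*sin(3*t)/27; evaluating from 0 to pi: ∫_{0}^{pi} (t**3 - 3*t) sin(3*t) dt = (pi*(-11 + 3*pi**2)/9) - (0) = pi*(-11 + 3*pi**2)/9.
Hence b_3 = (2/pi)·(pi*(-11 + 3*pi**2)/9) = -22/9 + 2*pi**2/3.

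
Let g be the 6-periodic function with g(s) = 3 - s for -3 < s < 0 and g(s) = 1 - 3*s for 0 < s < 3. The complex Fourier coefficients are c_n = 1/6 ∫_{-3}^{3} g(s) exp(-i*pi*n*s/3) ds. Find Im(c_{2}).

-3/pi

Since g is real-valued, Im(c_{2}) = -1/6 ∫_{-3}^{3} g(s) sin(2*pi*s/3) ds = -b_{2}/2.
Split the integral at the breakpoints.
Integrating by parts (boundary term plus one more integral), an antiderivative of (3 - s) sin(2*pi*s/3) is 3*s*cos(2*pi*s/3)/(2*pi) - 9*sin(2*pi*s/3)/(4*pi**2) - 9*cos(2*pi*s/3)/(2*pi); evaluating from -3 to 0: ∫_{-3}^{0} (3 - s) sin(2*pi*s/3) ds = (-9/(2*pi)) - (-9/pi) = 9/(2*pi).
Integrating by parts (boundary term plus one more integral), an antiderivative of (1 - 3*s) sin(2*pi*s/3) is 9*s*cos(2*pi*s/3)/(2*pi) - 27*sin(2*pi*s/3)/(4*pi**2) - 3*cos(2*pi*s/3)/(2*pi); evaluating from 0 to 3: ∫_{0}^{3} (1 - 3*s) sin(2*pi*s/3) ds = (12/pi) - (-3/(2*pi)) = 27/(2*pi).
So ∫_{-3}^{3} g(s) sin(2*pi*s/3) ds = 18/pi.
Hence Im(c_{2}) = (-1/6)·(18/pi) = -3/pi.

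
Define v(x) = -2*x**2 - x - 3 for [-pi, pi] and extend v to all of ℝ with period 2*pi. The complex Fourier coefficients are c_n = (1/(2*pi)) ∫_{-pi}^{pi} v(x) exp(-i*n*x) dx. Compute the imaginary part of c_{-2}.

1/2

Since v is real-valued, Im(c_{-2}) = -(1/(2*pi)) ∫_{-pi}^{pi} v(x) sin(-2*x) dx = b_{2}/2.
Integrating by parts twice (tabular method), an antiderivative of (-2*x**2 - x - 3) sin(-2*x) is -x**2*cos(2*x) + x*sin(2*x) - x*cos(2*x)/2 + sin(2*x)/4 - cos(2*x); evaluating from -pi to pi: ∫_{-pi}^{pi} (-2*x**2 - x - 3) sin(-2*x) dx = (-pi**2 - pi/2 - 1) - (-pi**2 - 1 + pi/2) = -pi.
Hence Im(c_{-2}) = (-1/(2*pi))·(-pi) = 1/2.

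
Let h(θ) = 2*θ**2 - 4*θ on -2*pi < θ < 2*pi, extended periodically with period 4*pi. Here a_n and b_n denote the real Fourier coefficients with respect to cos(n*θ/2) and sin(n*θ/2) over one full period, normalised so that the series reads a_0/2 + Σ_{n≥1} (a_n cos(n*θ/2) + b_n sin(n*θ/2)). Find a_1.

-32

a_1 = (1/(2*pi)) ∫_{-2*pi}^{2*pi} h(θ) cos(θ/2) dθ.
Integrating by parts twice (tabular method), an antiderivative of (2*θ**2 - 4*θ) cos(θ/2) is 4*θ**2*sin(θ/2) - 8*θ*sin(θ/2) + 16*θ*cos(θ/2) - 32*sin(θ/2) - 16*cos(θ/2); evaluating from -2*pi to 2*pi: ∫_{-2*pi}^{2*pi} (2*θ**2 - 4*θ) cos(θ/2) dθ = (16 - 32*pi) - (16 + 32*pi) = -64*pi.
Hence a_1 = (1/(2*pi))·(-64*pi) = -32.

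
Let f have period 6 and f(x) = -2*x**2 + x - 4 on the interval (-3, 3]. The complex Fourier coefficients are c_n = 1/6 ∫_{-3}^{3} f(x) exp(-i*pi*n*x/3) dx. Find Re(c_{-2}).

-9/pi**2

Since f is real-valued, Re(c_{-2}) = 1/6 ∫_{-3}^{3} f(x) cos(-2*pi*x/3) dx = a_{2}/2.
Integrating by parts twice (tabular method), an antiderivative of (-2*x**2 + x - 4) cos(-2*pi*x/3) is -3*x**2*sin(2*pi*x/3)/pi + 3*x*sin(2*pi*x/3)/(2*pi) - 9*x*cos(2*pi*x/3)/pi**2 - 6*sin(2*pi*x/3)/pi + 27*sin(2*pi*x/3)/(2*pi**3) + 9*cos(2*pi*x/3)/(4*pi**2); evaluating from -3 to 3: ∫_{-3}^{3} (-2*x**2 + x - 4) cos(-2*pi*x/3) dx = (-99/(4*pi**2)) - (117/(4*pi**2)) = -54/pi**2.
Hence Re(c_{-2}) = (1/6)·(-54/pi**2) = -9/pi**2.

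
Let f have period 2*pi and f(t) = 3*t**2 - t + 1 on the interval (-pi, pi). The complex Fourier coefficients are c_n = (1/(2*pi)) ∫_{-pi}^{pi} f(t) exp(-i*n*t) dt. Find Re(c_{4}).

Since f is real-valued, Re(c_{4}) = (1/(2*pi)) ∫_{-pi}^{pi} f(t) cos(4*t) dt = a_{4}/2.
Integrating by parts twice (tabular method), an antiderivative of (3*t**2 - t + 1) cos(4*t) is 3*t**2*sin(4*t)/4 - t*sin(4*t)/4 + 3*t*cos(4*t)/8 + 5*sin(4*t)/32 - cos(4*t)/16; evaluating from -pi to pi: ∫_{-pi}^{pi} (3*t**2 - t + 1) cos(4*t) dt = (-1/16 + 3*pi/8) - (-3*pi/8 - 1/16) = 3*pi/4.
Hence Re(c_{4}) = (1/(2*pi))·(3*pi/4) = 3/8.

3/8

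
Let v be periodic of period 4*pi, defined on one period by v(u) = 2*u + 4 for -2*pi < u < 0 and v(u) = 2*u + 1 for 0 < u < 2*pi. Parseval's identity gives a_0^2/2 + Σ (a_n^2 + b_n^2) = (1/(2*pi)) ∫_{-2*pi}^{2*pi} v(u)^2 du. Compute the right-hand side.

(1/(2*pi)) ∫_{-2*pi}^{2*pi} v(u)^2 du = (1/(2*pi)) · (2*pi*(-36*pi + 51 + 32*pi**2)/3) = -12*pi + 17 + 32*pi**2/3.

-12*pi + 17 + 32*pi**2/3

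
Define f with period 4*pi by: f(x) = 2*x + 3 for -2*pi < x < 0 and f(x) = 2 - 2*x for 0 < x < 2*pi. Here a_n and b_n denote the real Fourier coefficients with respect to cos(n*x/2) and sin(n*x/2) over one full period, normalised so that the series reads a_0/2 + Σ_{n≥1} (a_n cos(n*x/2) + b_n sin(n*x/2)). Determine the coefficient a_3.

a_3 = (1/(2*pi)) ∫_{-2*pi}^{2*pi} f(x) cos(3*x/2) dx.
Split the integral at the breakpoints.
Integrating by parts (boundary term plus one more integral), an antiderivative of (2*x + 3) cos(3*x/2) is 4*x*sin(3*x/2)/3 + 2*sin(3*x/2) + 8*cos(3*x/2)/9; evaluating from -2*pi to 0: ∫_{-2*pi}^{0} (2*x + 3) cos(3*x/2) dx = (8/9) - (-8/9) = 16/9.
Integrating by parts (boundary term plus one more integral), an antiderivative of (2 - 2*x) cos(3*x/2) is -4*x*sin(3*x/2)/3 + 4*sin(3*x/2)/3 - 8*cos(3*x/2)/9; evaluating from 0 to 2*pi: ∫_{0}^{2*pi} (2 - 2*x) cos(3*x/2) dx = (8/9) - (-8/9) = 16/9.
Summing the pieces and multiplying by (1/(2*pi)) gives a_3 = 16/(9*pi).

16/(9*pi)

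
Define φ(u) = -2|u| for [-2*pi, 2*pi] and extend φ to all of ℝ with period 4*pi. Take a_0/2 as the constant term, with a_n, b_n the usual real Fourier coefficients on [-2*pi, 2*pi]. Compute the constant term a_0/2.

-2*pi

a_0 = (1/(2*pi)) ∫_{-2*pi}^{2*pi} φ(u) du = (1/(2*pi)) · (-8*pi**2) = -4*pi.
So the constant term a_0/2 = -2*pi.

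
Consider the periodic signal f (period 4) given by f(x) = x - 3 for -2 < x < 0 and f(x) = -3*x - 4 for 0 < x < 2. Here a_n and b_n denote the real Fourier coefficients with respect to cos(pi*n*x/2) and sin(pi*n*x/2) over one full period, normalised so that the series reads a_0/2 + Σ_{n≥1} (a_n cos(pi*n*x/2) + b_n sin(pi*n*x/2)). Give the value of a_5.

a_5 = 1/2 ∫_{-2}^{2} f(x) cos(5*pi*x/2) dx.
Split the integral at the breakpoints.
Integrating by parts (boundary term plus one more integral), an antiderivative of (x - 3) cos(5*pi*x/2) is 2*x*sin(5*pi*x/2)/(5*pi) - 6*sin(5*pi*x/2)/(5*pi) + 4*cos(5*pi*x/2)/(25*pi**2); evaluating from -2 to 0: ∫_{-2}^{0} (x - 3) cos(5*pi*x/2) dx = (4/(25*pi**2)) - (-4/(25*pi**2)) = 8/(25*pi**2).
Integrating by parts (boundary term plus one more integral), an antiderivative of (-3*x - 4) cos(5*pi*x/2) is -6*x*sin(5*pi*x/2)/(5*pi) - 8*sin(5*pi*x/2)/(5*pi) - 12*cos(5*pi*x/2)/(25*pi**2); evaluating from 0 to 2: ∫_{0}^{2} (-3*x - 4) cos(5*pi*x/2) dx = (12/(25*pi**2)) - (-12/(25*pi**2)) = 24/(25*pi**2).
Summing the pieces and multiplying by (1/2) gives a_5 = 16/(25*pi**2).

16/(25*pi**2)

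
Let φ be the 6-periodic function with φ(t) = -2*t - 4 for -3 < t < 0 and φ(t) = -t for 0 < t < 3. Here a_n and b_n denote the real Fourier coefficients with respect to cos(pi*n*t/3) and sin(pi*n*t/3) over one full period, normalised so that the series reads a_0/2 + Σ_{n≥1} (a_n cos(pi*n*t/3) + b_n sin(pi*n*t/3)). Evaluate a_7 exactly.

-6/(49*pi**2)

a_7 = 1/3 ∫_{-3}^{3} φ(t) cos(7*pi*t/3) dt.
Split the integral at the breakpoints.
Integrating by parts (boundary term plus one more integral), an antiderivative of (-2*t - 4) cos(7*pi*t/3) is -6*t*sin(7*pi*t/3)/(7*pi) - 12*sin(7*pi*t/3)/(7*pi) - 18*cos(7*pi*t/3)/(49*pi**2); evaluating from -3 to 0: ∫_{-3}^{0} (-2*t - 4) cos(7*pi*t/3) dt = (-18/(49*pi**2)) - (18/(49*pi**2)) = -36/(49*pi**2).
Integrating by parts (boundary term plus one more integral), an antiderivative of (-t) cos(7*pi*t/3) is -3*t*sin(7*pi*t/3)/(7*pi) - 9*cos(7*pi*t/3)/(49*pi**2); evaluating from 0 to 3: ∫_{0}^{3} (-t) cos(7*pi*t/3) dt = (9/(49*pi**2)) - (-9/(49*pi**2)) = 18/(49*pi**2).
Summing the pieces and multiplying by (1/3) gives a_7 = -6/(49*pi**2).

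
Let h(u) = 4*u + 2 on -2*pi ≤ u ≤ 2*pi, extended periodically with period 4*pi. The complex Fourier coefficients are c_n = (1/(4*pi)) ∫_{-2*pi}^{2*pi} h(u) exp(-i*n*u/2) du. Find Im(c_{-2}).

-4

Since h is real-valued, Im(c_{-2}) = -(1/(4*pi)) ∫_{-2*pi}^{2*pi} h(u) sin(-u) du = b_{2}/2.
Integrating by parts (boundary term plus one more integral), an antiderivative of (4*u + 2) sin(-u) is 4*u*cos(u) - 4*sin(u) + 2*cos(u); evaluating from -2*pi to 2*pi: ∫_{-2*pi}^{2*pi} (4*u + 2) sin(-u) du = (2 + 8*pi) - (2 - 8*pi) = 16*pi.
Hence Im(c_{-2}) = (-1/(4*pi))·(16*pi) = -4.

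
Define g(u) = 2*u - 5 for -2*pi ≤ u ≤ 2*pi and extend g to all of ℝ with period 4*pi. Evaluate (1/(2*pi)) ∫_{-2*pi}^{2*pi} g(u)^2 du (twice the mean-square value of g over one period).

50 + 32*pi**2/3

(1/(2*pi)) ∫_{-2*pi}^{2*pi} g(u)^2 du = (1/(2*pi)) · (100*pi + 64*pi**3/3) = 50 + 32*pi**2/3.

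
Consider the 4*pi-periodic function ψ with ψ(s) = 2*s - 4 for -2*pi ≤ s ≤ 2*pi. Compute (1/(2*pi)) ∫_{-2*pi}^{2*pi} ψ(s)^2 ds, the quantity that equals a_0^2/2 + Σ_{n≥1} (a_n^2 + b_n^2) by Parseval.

(1/(2*pi)) ∫_{-2*pi}^{2*pi} ψ(s)^2 ds = (1/(2*pi)) · (64*pi*(3 + pi**2)/3) = 32 + 32*pi**2/3.

32 + 32*pi**2/3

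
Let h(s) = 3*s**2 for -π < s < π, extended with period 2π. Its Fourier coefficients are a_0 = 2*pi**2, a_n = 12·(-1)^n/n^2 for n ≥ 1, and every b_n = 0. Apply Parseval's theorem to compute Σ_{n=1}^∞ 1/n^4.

Parseval: a_0^2/2 + Σ a_n^2 = (1/π) ∫_{-π}^{π} h(s)^2 ds = 18*pi**4/5.
Subtract a_0^2/2 = 2*pi**4: Σ a_n^2 = 8*pi**4/5.
Since a_n^2 = 144/n^4, Σ 1/n^4 = pi**4/90.

pi**4/90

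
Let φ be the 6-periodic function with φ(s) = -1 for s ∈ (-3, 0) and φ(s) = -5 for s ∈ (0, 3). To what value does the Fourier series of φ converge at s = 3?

-3

s = 3 differs from s = -3 by 1 full period(s), and the series is 6-periodic.
At s = -3 the one-sided limits are φ(-3^-) = -5 and φ(-3^+) = -1.
By Dirichlet's theorem the series converges to their average, [(-5) + (-1)]/2 = -3.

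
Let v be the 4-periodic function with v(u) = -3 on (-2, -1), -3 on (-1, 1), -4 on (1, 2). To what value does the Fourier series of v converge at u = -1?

-3

v is continuous at u = -1 with value -3, so the series converges to -3 there.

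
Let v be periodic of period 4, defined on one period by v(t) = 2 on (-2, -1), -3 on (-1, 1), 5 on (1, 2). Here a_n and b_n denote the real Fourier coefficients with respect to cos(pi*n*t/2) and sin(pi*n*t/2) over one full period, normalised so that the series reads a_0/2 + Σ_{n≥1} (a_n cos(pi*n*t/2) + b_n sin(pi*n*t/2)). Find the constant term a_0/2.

a_0 = 1/2 ∫_{-2}^{2} v(t) dt = 1/2 · (1) = 1/2.
So the constant term a_0/2 = 1/4.

1/4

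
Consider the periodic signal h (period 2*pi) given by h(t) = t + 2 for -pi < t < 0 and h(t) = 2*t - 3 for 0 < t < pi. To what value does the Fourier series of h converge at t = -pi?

At t = -pi the one-sided limits are h(-pi^-) = -3 + 2*pi and h(-pi^+) = 2 - pi.
By Dirichlet's theorem the series converges to their average, [(-3 + 2*pi) + (2 - pi)]/2 = -1/2 + pi/2.

-1/2 + pi/2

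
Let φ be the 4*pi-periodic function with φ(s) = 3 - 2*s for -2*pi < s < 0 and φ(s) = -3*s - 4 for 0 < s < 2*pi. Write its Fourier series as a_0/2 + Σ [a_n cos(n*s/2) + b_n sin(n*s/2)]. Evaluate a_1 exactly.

4/pi

a_1 = (1/(2*pi)) ∫_{-2*pi}^{2*pi} φ(s) cos(s/2) ds.
Split the integral at the breakpoints.
Integrating by parts (boundary term plus one more integral), an antiderivative of (3 - 2*s) cos(s/2) is -4*s*sin(s/2) + 6*sin(s/2) - 8*cos(s/2); evaluating from -2*pi to 0: ∫_{-2*pi}^{0} (3 - 2*s) cos(s/2) ds = (-8) - (8) = -16.
Integrating by parts (boundary term plus one more integral), an antiderivative of (-3*s - 4) cos(s/2) is -6*s*sin(s/2) - 8*sin(s/2) - 12*cos(s/2); evaluating from 0 to 2*pi: ∫_{0}^{2*pi} (-3*s - 4) cos(s/2) ds = (12) - (-12) = 24.
Summing the pieces and multiplying by (1/(2*pi)) gives a_1 = 4/pi.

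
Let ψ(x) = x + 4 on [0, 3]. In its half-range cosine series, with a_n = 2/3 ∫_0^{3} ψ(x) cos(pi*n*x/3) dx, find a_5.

a_5 = 2/3 ∫_0^{3} (x + 4) cos(5*pi*x/3) dx.
Integrating by parts (boundary term plus one more integral), an antiderivative of (x + 4) cos(5*pi*x/3) is 3*x*sin(5*pi*x/3)/(5*pi) + 12*sin(5*pi*x/3)/(5*pi) + 9*cos(5*pi*x/3)/(25*pi**2); evaluating from 0 to 3: ∫_{0}^{3} (x + 4) cos(5*pi*x/3) dx = (-9/(25*pi**2)) - (9/(25*pi**2)) = -18/(25*pi**2).
Hence a_5 = (2/3)·(-18/(25*pi**2)) = -12/(25*pi**2).

-12/(25*pi**2)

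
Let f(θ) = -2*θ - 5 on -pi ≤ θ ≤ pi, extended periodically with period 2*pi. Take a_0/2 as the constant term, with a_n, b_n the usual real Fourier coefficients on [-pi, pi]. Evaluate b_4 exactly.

b_4 = 1/pi ∫_{-pi}^{pi} f(θ) sin(4*θ) dθ.
Integrating by parts (boundary term plus one more integral), an antiderivative of (-2*θ - 5) sin(4*θ) is θ*cos(4*θ)/2 - sin(4*θ)/8 + 5*cos(4*θ)/4; evaluating from -pi to pi: ∫_{-pi}^{pi} (-2*θ - 5) sin(4*θ) dθ = (5/4 + pi/2) - (5/4 - pi/2) = pi.
Hence b_4 = (1/pi)·(pi) = 1.

1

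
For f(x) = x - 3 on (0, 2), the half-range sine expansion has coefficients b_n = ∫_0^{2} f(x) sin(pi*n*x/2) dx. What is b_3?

-8/(3*pi)

b_3 = ∫_0^{2} (x - 3) sin(3*pi*x/2) dx.
Integrating by parts (boundary term plus one more integral), an antiderivative of (x - 3) sin(3*pi*x/2) is -2*x*cos(3*pi*x/2)/(3*pi) + 4*sin(3*pi*x/2)/(9*pi**2) + 2*cos(3*pi*x/2)/pi; evaluating from 0 to 2: ∫_{0}^{2} (x - 3) sin(3*pi*x/2) dx = (-2/(3*pi)) - (2/pi) = -8/(3*pi).
Hence b_3 = -8/(3*pi).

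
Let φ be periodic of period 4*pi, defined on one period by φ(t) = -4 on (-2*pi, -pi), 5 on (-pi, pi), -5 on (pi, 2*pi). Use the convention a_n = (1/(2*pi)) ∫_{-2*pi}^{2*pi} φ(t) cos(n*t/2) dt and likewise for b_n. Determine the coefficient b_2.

b_2 = (1/(2*pi)) ∫_{-2*pi}^{2*pi} φ(t) sin(t) dt.
Split the integral at the breakpoints.
Directly, an antiderivative of (-4) sin(t) is 4*cos(t); evaluating from -2*pi to -pi: ∫_{-2*pi}^{-pi} (-4) sin(t) dt = (-4) - (4) = -8.
Directly, an antiderivative of (5) sin(t) is -5*cos(t); evaluating from -pi to pi: ∫_{-pi}^{pi} (5) sin(t) dt = (5) - (5) = 0.
Directly, an antiderivative of (-5) sin(t) is 5*cos(t); evaluating from pi to 2*pi: ∫_{pi}^{2*pi} (-5) sin(t) dt = (5) - (-5) = 10.
Summing the pieces and multiplying by (1/(2*pi)) gives b_2 = 1/pi.

1/pi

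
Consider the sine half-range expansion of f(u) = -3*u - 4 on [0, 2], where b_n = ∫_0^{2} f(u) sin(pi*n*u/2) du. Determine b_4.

b_4 = ∫_0^{2} (-3*u - 4) sin(2*pi*u) du.
Integrating by parts (boundary term plus one more integral), an antiderivative of (-3*u - 4) sin(2*pi*u) is 3*u*cos(2*pi*u)/(2*pi) - 3*sin(2*pi*u)/(4*pi**2) + 2*cos(2*pi*u)/pi; evaluating from 0 to 2: ∫_{0}^{2} (-3*u - 4) sin(2*pi*u) du = (5/pi) - (2/pi) = 3/pi.
Hence b_4 = 3/pi.

3/pi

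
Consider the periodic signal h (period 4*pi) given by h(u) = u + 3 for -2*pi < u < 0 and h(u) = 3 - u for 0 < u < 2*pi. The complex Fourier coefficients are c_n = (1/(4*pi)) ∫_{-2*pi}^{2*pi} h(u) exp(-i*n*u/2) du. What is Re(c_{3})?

4/(9*pi)

Since h is real-valued, Re(c_{3}) = (1/(4*pi)) ∫_{-2*pi}^{2*pi} h(u) cos(3*u/2) du = a_{3}/2.
h is even and cos(3*u/2) is even, so the integrand is even: ∫_{-2*pi}^{2*pi} h(u) cos(3*u/2) du = 2∫_0^{2*pi} h(u) cos(3*u/2) du.
Integrating by parts (boundary term plus one more integral), an antiderivative of (3 - u) cos(3*u/2) is -2*u*sin(3*u/2)/3 + 2*sin(3*u/2) - 4*cos(3*u/2)/9; evaluating from 0 to 2*pi: ∫_{0}^{2*pi} (3 - u) cos(3*u/2) du = (4/9) - (-4/9) = 8/9.
So ∫_{-2*pi}^{2*pi} h(u) cos(3*u/2) du = 16/9.
Hence Re(c_{3}) = (1/(4*pi))·(16/9) = 4/(9*pi).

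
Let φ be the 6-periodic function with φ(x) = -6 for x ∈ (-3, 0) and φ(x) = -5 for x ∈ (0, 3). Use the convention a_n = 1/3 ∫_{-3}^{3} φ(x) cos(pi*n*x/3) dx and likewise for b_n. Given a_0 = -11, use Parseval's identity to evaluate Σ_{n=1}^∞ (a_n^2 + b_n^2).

Parseval: a_0^2/2 + Σ_{n≥1} (a_n^2+b_n^2) = 1/3 ∫_{-3}^{3} φ(x)^2 dx = 61.
Subtract a_0^2/2 = 121/2: Σ (a_n^2+b_n^2) = 1/2.

1/2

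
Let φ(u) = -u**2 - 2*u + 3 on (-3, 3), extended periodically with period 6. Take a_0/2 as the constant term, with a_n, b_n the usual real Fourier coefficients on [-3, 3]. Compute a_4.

-9/(4*pi**2)

a_4 = 1/3 ∫_{-3}^{3} φ(u) cos(4*pi*u/3) du.
Integrating by parts twice (tabular method), an antiderivative of (-u**2 - 2*u + 3) cos(4*pi*u/3) is -3*u**2*sin(4*pi*u/3)/(4*pi) - 3*u*sin(4*pi*u/3)/(2*pi) - 9*u*cos(4*pi*u/3)/(8*pi**2) + 27*sin(4*pi*u/3)/(32*pi**3) + 9*sin(4*pi*u/3)/(4*pi) - 9*cos(4*pi*u/3)/(8*pi**2); evaluating from -3 to 3: ∫_{-3}^{3} (-u**2 - 2*u + 3) cos(4*pi*u/3) du = (-9/(2*pi**2)) - (9/(4*pi**2)) = -27/(4*pi**2).
Hence a_4 = (1/3)·(-27/(4*pi**2)) = -9/(4*pi**2).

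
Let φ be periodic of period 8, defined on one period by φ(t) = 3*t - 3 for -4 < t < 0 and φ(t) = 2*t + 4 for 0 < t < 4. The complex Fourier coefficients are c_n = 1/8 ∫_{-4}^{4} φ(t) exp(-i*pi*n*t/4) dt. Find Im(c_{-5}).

Since φ is real-valued, Im(c_{-5}) = -1/8 ∫_{-4}^{4} φ(t) sin(-5*pi*t/4) dt = b_{5}/2.
Split the integral at the breakpoints.
Integrating by parts (boundary term plus one more integral), an antiderivative of (3*t - 3) sin(-5*pi*t/4) is 12*t*cos(5*pi*t/4)/(5*pi) - 48*sin(5*pi*t/4)/(25*pi**2) - 12*cos(5*pi*t/4)/(5*pi); evaluating from -4 to 0: ∫_{-4}^{0} (3*t - 3) sin(-5*pi*t/4) dt = (-12/(5*pi)) - (12/pi) = -72/(5*pi).
Integrating by parts (boundary term plus one more integral), an antiderivative of (2*t + 4) sin(-5*pi*t/4) is 8*t*cos(5*pi*t/4)/(5*pi) - 32*sin(5*pi*t/4)/(25*pi**2) + 16*cos(5*pi*t/4)/(5*pi); evaluating from 0 to 4: ∫_{0}^{4} (2*t + 4) sin(-5*pi*t/4) dt = (-48/(5*pi)) - (16/(5*pi)) = -64/(5*pi).
So ∫_{-4}^{4} φ(t) sin(-5*pi*t/4) dt = -136/(5*pi).
Hence Im(c_{-5}) = (-1/8)·(-136/(5*pi)) = 17/(5*pi).

17/(5*pi)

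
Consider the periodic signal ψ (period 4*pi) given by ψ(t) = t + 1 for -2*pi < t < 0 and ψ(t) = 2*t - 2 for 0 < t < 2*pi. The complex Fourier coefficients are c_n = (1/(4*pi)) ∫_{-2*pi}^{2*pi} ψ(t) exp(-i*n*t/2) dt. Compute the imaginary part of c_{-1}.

3 - 3/pi

Since ψ is real-valued, Im(c_{-1}) = -(1/(4*pi)) ∫_{-2*pi}^{2*pi} ψ(t) sin(-t/2) dt = b_{1}/2.
Split the integral at the breakpoints.
Integrating by parts (boundary term plus one more integral), an antiderivative of (t + 1) sin(-t/2) is 2*t*cos(t/2) - 4*sin(t/2) + 2*cos(t/2); evaluating from -2*pi to 0: ∫_{-2*pi}^{0} (t + 1) sin(-t/2) dt = (2) - (-2 + 4*pi) = 4 - 4*pi.
Integrating by parts (boundary term plus one more integral), an antiderivative of (2*t - 2) sin(-t/2) is 4*t*cos(t/2) - 8*sin(t/2) - 4*cos(t/2); evaluating from 0 to 2*pi: ∫_{0}^{2*pi} (2*t - 2) sin(-t/2) dt = (4 - 8*pi) - (-4) = 8 - 8*pi.
So ∫_{-2*pi}^{2*pi} ψ(t) sin(-t/2) dt = 12 - 12*pi.
Hence Im(c_{-1}) = (-1/(4*pi))·(12 - 12*pi) = 3 - 3/pi.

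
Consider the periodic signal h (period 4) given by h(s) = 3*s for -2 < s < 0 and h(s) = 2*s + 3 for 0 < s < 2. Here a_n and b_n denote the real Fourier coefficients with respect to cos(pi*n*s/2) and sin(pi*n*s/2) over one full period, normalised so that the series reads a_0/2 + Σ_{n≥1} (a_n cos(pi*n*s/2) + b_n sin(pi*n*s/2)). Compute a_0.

a_0 = 1/2 ∫_{-2}^{2} h(s) ds = 1/2 · (4) = 2.

2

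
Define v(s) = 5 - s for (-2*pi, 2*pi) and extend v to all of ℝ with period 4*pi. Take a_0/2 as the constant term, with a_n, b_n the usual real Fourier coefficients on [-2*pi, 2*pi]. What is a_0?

10

a_0 = (1/(2*pi)) ∫_{-2*pi}^{2*pi} v(s) ds = (1/(2*pi)) · (20*pi) = 10.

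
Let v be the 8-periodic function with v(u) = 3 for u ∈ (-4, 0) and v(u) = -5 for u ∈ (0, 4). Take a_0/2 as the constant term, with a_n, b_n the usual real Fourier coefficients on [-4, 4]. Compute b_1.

b_1 = 1/4 ∫_{-4}^{4} v(u) sin(pi*u/4) du.
Split the integral at the breakpoints.
Directly, an antiderivative of (3) sin(pi*u/4) is -12*cos(pi*u/4)/pi; evaluating from -4 to 0: ∫_{-4}^{0} (3) sin(pi*u/4) du = (-12/pi) - (12/pi) = -24/pi.
Directly, an antiderivative of (-5) sin(pi*u/4) is 20*cos(pi*u/4)/pi; evaluating from 0 to 4: ∫_{0}^{4} (-5) sin(pi*u/4) du = (-20/pi) - (20/pi) = -40/pi.
Summing the pieces and multiplying by (1/4) gives b_1 = -16/pi.

-16/pi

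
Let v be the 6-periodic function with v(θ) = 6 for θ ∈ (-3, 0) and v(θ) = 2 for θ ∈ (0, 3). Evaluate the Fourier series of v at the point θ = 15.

θ = 15 differs from θ = 3 by 2 full period(s), and the series is 6-periodic.
At θ = 3 the one-sided limits are v(3^-) = 2 and v(3^+) = 6.
By Dirichlet's theorem the series converges to their average, [(2) + (6)]/2 = 4.

4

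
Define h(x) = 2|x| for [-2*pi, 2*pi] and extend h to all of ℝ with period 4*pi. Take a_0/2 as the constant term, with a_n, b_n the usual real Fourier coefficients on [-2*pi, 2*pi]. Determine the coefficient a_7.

-16/(49*pi)

a_7 = (1/(2*pi)) ∫_{-2*pi}^{2*pi} h(x) cos(7*x/2) dx.
h is even and cos(7*x/2) is even, so the integrand is even and a_7 = 1/pi ∫_0^{2*pi} h(x) cos(7*x/2) dx.
Integrating by parts (boundary term plus one more integral), an antiderivative of (2*x) cos(7*x/2) is 4*x*sin(7*x/2)/7 + 8*cos(7*x/2)/49; evaluating from 0 to 2*pi: ∫_{0}^{2*pi} (2*x) cos(7*x/2) dx = (-8/49) - (8/49) = -16/49.
Hence a_7 = (1/pi)·(-16/49) = -16/(49*pi).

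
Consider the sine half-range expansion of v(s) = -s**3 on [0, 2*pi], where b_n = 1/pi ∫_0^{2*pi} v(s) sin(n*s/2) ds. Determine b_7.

b_7 = 1/pi ∫_0^{2*pi} (-s**3) sin(7*s/2) ds.
Integrating by parts three times (tabular method), an antiderivative of (-s**3) sin(7*s/2) is 2*s**3*cos(7*s/2)/7 - 12*s**2*sin(7*s/2)/49 - 48*s*cos(7*s/2)/343 + 96*sin(7*s/2)/2401; evaluating from 0 to 2*pi: ∫_{0}^{2*pi} (-s**3) sin(7*s/2) ds = (16*pi*(6 - 49*pi**2)/343) - (0) = 16*pi*(6 - 49*pi**2)/343.
Hence b_7 = (1/pi)·(16*pi*(6 - 49*pi**2)/343) = 96/343 - 16*pi**2/7.

96/343 - 16*pi**2/7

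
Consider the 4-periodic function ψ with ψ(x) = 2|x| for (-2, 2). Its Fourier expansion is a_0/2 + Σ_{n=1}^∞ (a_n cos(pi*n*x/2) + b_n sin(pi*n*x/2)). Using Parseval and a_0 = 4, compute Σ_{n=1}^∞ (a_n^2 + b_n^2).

8/3

Parseval: a_0^2/2 + Σ_{n≥1} (a_n^2+b_n^2) = 1/2 ∫_{-2}^{2} ψ(x)^2 dx = 32/3.
Subtract a_0^2/2 = 8: Σ (a_n^2+b_n^2) = 8/3.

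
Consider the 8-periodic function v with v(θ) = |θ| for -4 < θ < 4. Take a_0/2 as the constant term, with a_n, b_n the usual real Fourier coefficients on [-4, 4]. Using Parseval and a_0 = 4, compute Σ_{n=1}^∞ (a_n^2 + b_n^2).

8/3

Parseval: a_0^2/2 + Σ_{n≥1} (a_n^2+b_n^2) = 1/4 ∫_{-4}^{4} v(θ)^2 dθ = 32/3.
Subtract a_0^2/2 = 8: Σ (a_n^2+b_n^2) = 8/3.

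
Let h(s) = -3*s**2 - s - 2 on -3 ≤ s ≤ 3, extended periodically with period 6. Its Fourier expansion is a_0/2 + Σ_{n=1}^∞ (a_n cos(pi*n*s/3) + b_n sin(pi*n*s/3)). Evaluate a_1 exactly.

108/pi**2

a_1 = 1/3 ∫_{-3}^{3} h(s) cos(pi*s/3) ds.
Integrating by parts twice (tabular method), an antiderivative of (-3*s**2 - s - 2) cos(pi*s/3) is -9*s**2*sin(pi*s/3)/pi - 3*s*sin(pi*s/3)/pi - 54*s*cos(pi*s/3)/pi**2 - 6*sin(pi*s/3)/pi + 162*sin(pi*s/3)/pi**3 - 9*cos(pi*s/3)/pi**2; evaluating from -3 to 3: ∫_{-3}^{3} (-3*s**2 - s - 2) cos(pi*s/3) ds = (171/pi**2) - (-153/pi**2) = 324/pi**2.
Hence a_1 = (1/3)·(324/pi**2) = 108/pi**2.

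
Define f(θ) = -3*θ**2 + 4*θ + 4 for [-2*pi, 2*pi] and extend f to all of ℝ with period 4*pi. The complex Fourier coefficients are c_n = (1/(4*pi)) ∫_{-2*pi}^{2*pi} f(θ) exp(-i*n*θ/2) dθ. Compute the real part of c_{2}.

Since f is real-valued, Re(c_{2}) = (1/(4*pi)) ∫_{-2*pi}^{2*pi} f(θ) cos(θ) dθ = a_{2}/2.
Integrating by parts twice (tabular method), an antiderivative of (-3*θ**2 + 4*θ + 4) cos(θ) is -3*θ**2*sin(θ) + 4*θ*sin(θ) - 6*θ*cos(θ) + 10*sin(θ) + 4*cos(θ); evaluating from -2*pi to 2*pi: ∫_{-2*pi}^{2*pi} (-3*θ**2 + 4*θ + 4) cos(θ) dθ = (4 - 12*pi) - (4 + 12*pi) = -24*pi.
Hence Re(c_{2}) = (1/(4*pi))·(-24*pi) = -6.

-6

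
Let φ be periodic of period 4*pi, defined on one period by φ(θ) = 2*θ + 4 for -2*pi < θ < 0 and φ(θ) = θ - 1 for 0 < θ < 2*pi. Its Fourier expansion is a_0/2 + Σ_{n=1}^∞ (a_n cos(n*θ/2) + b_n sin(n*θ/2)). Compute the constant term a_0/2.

a_0 = (1/(2*pi)) ∫_{-2*pi}^{2*pi} φ(θ) dθ = (1/(2*pi)) · (2*pi*(3 - pi)) = 3 - pi.
So the constant term a_0/2 = 3/2 - pi/2.

3/2 - pi/2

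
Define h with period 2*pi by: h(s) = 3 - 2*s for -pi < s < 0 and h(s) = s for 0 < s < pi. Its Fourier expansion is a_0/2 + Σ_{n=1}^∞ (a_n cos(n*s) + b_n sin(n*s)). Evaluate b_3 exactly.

b_3 = 1/pi ∫_{-pi}^{pi} h(s) sin(3*s) ds.
Split the integral at the breakpoints.
Integrating by parts (boundary term plus one more integral), an antiderivative of (3 - 2*s) sin(3*s) is 2*s*cos(3*s)/3 - 2*sin(3*s)/9 - cos(3*s); evaluating from -pi to 0: ∫_{-pi}^{0} (3 - 2*s) sin(3*s) ds = (-1) - (1 + 2*pi/3) = -2*pi/3 - 2.
Integrating by parts (boundary term plus one more integral), an antiderivative of (s) sin(3*s) is -s*cos(3*s)/3 + sin(3*s)/9; evaluating from 0 to pi: ∫_{0}^{pi} (s) sin(3*s) ds = (pi/3) - (0) = pi/3.
Summing the pieces and multiplying by (1/pi) gives b_3 = (-6 - pi)/(3*pi).

(-6 - pi)/(3*pi)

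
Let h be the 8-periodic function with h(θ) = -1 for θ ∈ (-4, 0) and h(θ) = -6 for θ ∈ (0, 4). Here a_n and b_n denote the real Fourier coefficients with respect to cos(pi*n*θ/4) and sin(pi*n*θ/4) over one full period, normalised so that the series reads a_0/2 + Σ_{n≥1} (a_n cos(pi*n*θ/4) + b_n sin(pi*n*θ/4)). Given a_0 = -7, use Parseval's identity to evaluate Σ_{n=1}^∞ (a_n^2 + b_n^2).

Parseval: a_0^2/2 + Σ_{n≥1} (a_n^2+b_n^2) = 1/4 ∫_{-4}^{4} h(θ)^2 dθ = 37.
Subtract a_0^2/2 = 49/2: Σ (a_n^2+b_n^2) = 25/2.

25/2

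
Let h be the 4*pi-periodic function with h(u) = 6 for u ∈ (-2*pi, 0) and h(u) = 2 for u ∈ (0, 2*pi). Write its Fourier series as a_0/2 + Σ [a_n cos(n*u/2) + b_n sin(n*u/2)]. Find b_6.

0

b_6 = (1/(2*pi)) ∫_{-2*pi}^{2*pi} h(u) sin(3*u) du.
Split the integral at the breakpoints.
Directly, an antiderivative of (6) sin(3*u) is -2*cos(3*u); evaluating from -2*pi to 0: ∫_{-2*pi}^{0} (6) sin(3*u) du = (-2) - (-2) = 0.
Directly, an antiderivative of (2) sin(3*u) is -2*cos(3*u)/3; evaluating from 0 to 2*pi: ∫_{0}^{2*pi} (2) sin(3*u) du = (-2/3) - (-2/3) = 0.
Summing the pieces and multiplying by (1/(2*pi)) gives b_6 = 0.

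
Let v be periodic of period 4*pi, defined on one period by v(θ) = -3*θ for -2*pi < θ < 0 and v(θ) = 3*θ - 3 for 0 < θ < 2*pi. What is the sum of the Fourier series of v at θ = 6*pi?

θ = 6*pi differs from θ = 2*pi by 1 full period(s), and the series is 4*pi-periodic.
At θ = 2*pi the one-sided limits are v(2*pi^-) = -3 + 6*pi and v(2*pi^+) = 6*pi.
By Dirichlet's theorem the series converges to their average, [(-3 + 6*pi) + (6*pi)]/2 = -3/2 + 6*pi.

-3/2 + 6*pi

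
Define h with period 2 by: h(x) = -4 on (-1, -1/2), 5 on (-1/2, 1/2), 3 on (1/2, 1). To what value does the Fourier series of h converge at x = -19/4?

-4

x = -19/4 differs from x = -3/4 by -2 full period(s), and the series is 2-periodic.
h is continuous at x = -3/4 with value -4, so the series converges to -4 there.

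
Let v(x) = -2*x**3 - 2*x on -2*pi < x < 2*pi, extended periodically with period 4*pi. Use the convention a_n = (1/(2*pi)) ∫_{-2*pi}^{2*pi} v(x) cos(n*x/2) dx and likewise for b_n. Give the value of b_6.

4/9 + 16*pi**2/3

b_6 = (1/(2*pi)) ∫_{-2*pi}^{2*pi} v(x) sin(3*x) dx.
v is odd and sin(3*x) is odd, so the integrand is even and b_6 = 1/pi ∫_0^{2*pi} v(x) sin(3*x) dx.
Integrating by parts three times (tabular method), an antiderivative of (-2*x**3 - 2*x) sin(3*x) is 2*x**3*cos(3*x)/3 - 2*x**2*sin(3*x)/3 + 2*x*cos(3*x)/9 - 2*sin(3*x)/27; evaluating from 0 to 2*pi: ∫_{0}^{2*pi} (-2*x**3 - 2*x) sin(3*x) dx = (4*pi*(1 + 12*pi**2)/9) - (0) = 4*pi*(1 + 12*pi**2)/9.
Hence b_6 = (1/pi)·(4*pi*(1 + 12*pi**2)/9) = 4/9 + 16*pi**2/3.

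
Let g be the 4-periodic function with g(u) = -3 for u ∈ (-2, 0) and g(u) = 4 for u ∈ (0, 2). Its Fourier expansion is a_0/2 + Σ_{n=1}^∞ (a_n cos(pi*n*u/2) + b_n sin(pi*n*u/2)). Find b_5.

14/(5*pi)

b_5 = 1/2 ∫_{-2}^{2} g(u) sin(5*pi*u/2) du.
Split the integral at the breakpoints.
Directly, an antiderivative of (-3) sin(5*pi*u/2) is 6*cos(5*pi*u/2)/(5*pi); evaluating from -2 to 0: ∫_{-2}^{0} (-3) sin(5*pi*u/2) du = (6/(5*pi)) - (-6/(5*pi)) = 12/(5*pi).
Directly, an antiderivative of (4) sin(5*pi*u/2) is -8*cos(5*pi*u/2)/(5*pi); evaluating from 0 to 2: ∫_{0}^{2} (4) sin(5*pi*u/2) du = (8/(5*pi)) - (-8/(5*pi)) = 16/(5*pi).
Summing the pieces and multiplying by (1/2) gives b_5 = 14/(5*pi).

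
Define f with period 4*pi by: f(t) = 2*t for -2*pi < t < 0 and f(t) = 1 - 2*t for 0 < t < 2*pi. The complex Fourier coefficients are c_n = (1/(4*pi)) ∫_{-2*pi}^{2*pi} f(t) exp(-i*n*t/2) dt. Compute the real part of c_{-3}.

8/(9*pi)

Since f is real-valued, Re(c_{-3}) = (1/(4*pi)) ∫_{-2*pi}^{2*pi} f(t) cos(-3*t/2) dt = a_{3}/2.
Split the integral at the breakpoints.
Integrating by parts (boundary term plus one more integral), an antiderivative of (2*t) cos(-3*t/2) is 4*t*sin(3*t/2)/3 + 8*cos(3*t/2)/9; evaluating from -2*pi to 0: ∫_{-2*pi}^{0} (2*t) cos(-3*t/2) dt = (8/9) - (-8/9) = 16/9.
Integrating by parts (boundary term plus one more integral), an antiderivative of (1 - 2*t) cos(-3*t/2) is -4*t*sin(3*t/2)/3 + 2*sin(3*t/2)/3 - 8*cos(3*t/2)/9; evaluating from 0 to 2*pi: ∫_{0}^{2*pi} (1 - 2*t) cos(-3*t/2) dt = (8/9) - (-8/9) = 16/9.
So ∫_{-2*pi}^{2*pi} f(t) cos(-3*t/2) dt = 32/9.
Hence Re(c_{-3}) = (1/(4*pi))·(32/9) = 8/(9*pi).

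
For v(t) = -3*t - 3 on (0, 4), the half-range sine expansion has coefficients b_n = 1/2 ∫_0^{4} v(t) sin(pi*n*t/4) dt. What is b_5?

-36/(5*pi)

b_5 = 1/2 ∫_0^{4} (-3*t - 3) sin(5*pi*t/4) dt.
Integrating by parts (boundary term plus one more integral), an antiderivative of (-3*t - 3) sin(5*pi*t/4) is 12*t*cos(5*pi*t/4)/(5*pi) - 48*sin(5*pi*t/4)/(25*pi**2) + 12*cos(5*pi*t/4)/(5*pi); evaluating from 0 to 4: ∫_{0}^{4} (-3*t - 3) sin(5*pi*t/4) dt = (-12/pi) - (12/(5*pi)) = -72/(5*pi).
Hence b_5 = (1/2)·(-72/(5*pi)) = -36/(5*pi).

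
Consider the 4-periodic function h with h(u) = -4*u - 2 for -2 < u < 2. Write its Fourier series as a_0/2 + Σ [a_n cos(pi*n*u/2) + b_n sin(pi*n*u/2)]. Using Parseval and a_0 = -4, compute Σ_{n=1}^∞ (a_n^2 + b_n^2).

Parseval: a_0^2/2 + Σ_{n≥1} (a_n^2+b_n^2) = 1/2 ∫_{-2}^{2} h(u)^2 du = 152/3.
Subtract a_0^2/2 = 8: Σ (a_n^2+b_n^2) = 128/3.

128/3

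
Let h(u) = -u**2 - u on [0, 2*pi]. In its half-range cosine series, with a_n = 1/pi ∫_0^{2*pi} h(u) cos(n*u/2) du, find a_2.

-4

a_2 = 1/pi ∫_0^{2*pi} (-u**2 - u) cos(u) du.
Integrating by parts twice (tabular method), an antiderivative of (-u**2 - u) cos(u) is -u**2*sin(u) - u*sin(u) - 2*u*cos(u) + 2*sin(u) - cos(u); evaluating from 0 to 2*pi: ∫_{0}^{2*pi} (-u**2 - u) cos(u) du = (-4*pi - 1) - (-1) = -4*pi.
Hence a_2 = (1/pi)·(-4*pi) = -4.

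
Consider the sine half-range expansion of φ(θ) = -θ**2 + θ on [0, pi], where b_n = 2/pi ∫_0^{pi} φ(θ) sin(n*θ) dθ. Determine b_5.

2*(-25*pi**2 + 4 + 25*pi)/(125*pi)

b_5 = 2/pi ∫_0^{pi} (-θ**2 + θ) sin(5*θ) dθ.
Integrating by parts twice (tabular method), an antiderivative of (-θ**2 + θ) sin(5*θ) is θ**2*cos(5*θ)/5 - 2*θ*sin(5*θ)/25 - θ*cos(5*θ)/5 + sin(5*θ)/25 - 2*cos(5*θ)/125; evaluating from 0 to pi: ∫_{0}^{pi} (-θ**2 + θ) sin(5*θ) dθ = (-pi**2/5 + 2/125 + pi/5) - (-2/125) = -pi**2/5 + 4/125 + pi/5.
Hence b_5 = (2/pi)·(-pi**2/5 + 4/125 + pi/5) = 2*(-25*pi**2 + 4 + 25*pi)/(125*pi).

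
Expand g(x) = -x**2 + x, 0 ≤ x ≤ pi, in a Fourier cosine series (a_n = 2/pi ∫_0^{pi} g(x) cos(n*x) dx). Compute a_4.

-1/4

a_4 = 2/pi ∫_0^{pi} (-x**2 + x) cos(4*x) dx.
Integrating by parts twice (tabular method), an antiderivative of (-x**2 + x) cos(4*x) is -x**2*sin(4*x)/4 + x*sin(4*x)/4 - x*cos(4*x)/8 + sin(4*x)/32 + cos(4*x)/16; evaluating from 0 to pi: ∫_{0}^{pi} (-x**2 + x) cos(4*x) dx = (1/16 - pi/8) - (1/16) = -pi/8.
Hence a_4 = (2/pi)·(-pi/8) = -1/4.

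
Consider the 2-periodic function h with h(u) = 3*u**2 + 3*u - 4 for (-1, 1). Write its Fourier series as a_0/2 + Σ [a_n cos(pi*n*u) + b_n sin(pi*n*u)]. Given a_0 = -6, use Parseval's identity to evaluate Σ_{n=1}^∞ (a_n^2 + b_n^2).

38/5

Parseval: a_0^2/2 + Σ_{n≥1} (a_n^2+b_n^2) = ∫_{-1}^{1} h(u)^2 du = 128/5.
Subtract a_0^2/2 = 18: Σ (a_n^2+b_n^2) = 38/5.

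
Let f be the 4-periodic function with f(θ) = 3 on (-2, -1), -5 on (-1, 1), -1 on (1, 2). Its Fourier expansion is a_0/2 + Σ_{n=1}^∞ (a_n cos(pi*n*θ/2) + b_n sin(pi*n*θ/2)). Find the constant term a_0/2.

a_0 = 1/2 ∫_{-2}^{2} f(θ) dθ = 1/2 · (-8) = -4.
So the constant term a_0/2 = -2.

-2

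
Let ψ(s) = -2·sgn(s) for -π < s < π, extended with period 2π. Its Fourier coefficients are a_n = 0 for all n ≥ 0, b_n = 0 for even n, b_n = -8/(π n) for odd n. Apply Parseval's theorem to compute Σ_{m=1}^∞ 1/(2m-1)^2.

Parseval: Σ b_n^2 = (1/π) ∫_{-π}^{π} ψ(s)^2 ds = 8.
Only odd n contribute, with b_n^2 = 64/(π^2 n^2), so Σ_{m≥1} 1/(2m-1)^2 = π^2·(8)/64 = pi**2/8.

pi**2/8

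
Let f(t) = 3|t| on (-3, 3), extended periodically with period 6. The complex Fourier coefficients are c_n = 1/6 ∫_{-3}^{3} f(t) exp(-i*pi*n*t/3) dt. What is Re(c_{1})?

Since f is real-valued, Re(c_{1}) = 1/6 ∫_{-3}^{3} f(t) cos(pi*t/3) dt = a_{1}/2.
f is even and cos(pi*t/3) is even, so the integrand is even: ∫_{-3}^{3} f(t) cos(pi*t/3) dt = 2∫_0^{3} f(t) cos(pi*t/3) dt.
Integrating by parts (boundary term plus one more integral), an antiderivative of (3*t) cos(pi*t/3) is 9*t*sin(pi*t/3)/pi + 27*cos(pi*t/3)/pi**2; evaluating from 0 to 3: ∫_{0}^{3} (3*t) cos(pi*t/3) dt = (-27/pi**2) - (27/pi**2) = -54/pi**2.
So ∫_{-3}^{3} f(t) cos(pi*t/3) dt = -108/pi**2.
Hence Re(c_{1}) = (1/6)·(-108/pi**2) = -18/pi**2.

-18/pi**2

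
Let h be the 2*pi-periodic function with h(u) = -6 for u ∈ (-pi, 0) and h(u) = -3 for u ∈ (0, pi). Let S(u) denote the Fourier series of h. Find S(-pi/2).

-6

h is continuous at u = -pi/2 with value -6, so the series converges to -6 there.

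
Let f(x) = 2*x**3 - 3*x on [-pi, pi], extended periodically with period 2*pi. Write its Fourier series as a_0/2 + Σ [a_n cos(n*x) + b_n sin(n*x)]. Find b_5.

b_5 = 1/pi ∫_{-pi}^{pi} f(x) sin(5*x) dx.
f is odd and sin(5*x) is odd, so the integrand is even and b_5 = 2/pi ∫_0^{pi} f(x) sin(5*x) dx.
Integrating by parts three times (tabular method), an antiderivative of (2*x**3 - 3*x) sin(5*x) is -2*x**3*cos(5*x)/5 + 6*x**2*sin(5*x)/25 + 87*x*cos(5*x)/125 - 87*sin(5*x)/625; evaluating from 0 to pi: ∫_{0}^{pi} (2*x**3 - 3*x) sin(5*x) dx = (pi*(-87 + 50*pi**2)/125) - (0) = pi*(-87 + 50*pi**2)/125.
Hence b_5 = (2/pi)·(pi*(-87 + 50*pi**2)/125) = -174/125 + 4*pi**2/5.

-174/125 + 4*pi**2/5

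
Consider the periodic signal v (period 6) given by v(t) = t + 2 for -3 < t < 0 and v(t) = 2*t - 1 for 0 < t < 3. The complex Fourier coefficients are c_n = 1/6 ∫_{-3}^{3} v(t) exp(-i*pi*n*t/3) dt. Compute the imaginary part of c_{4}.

Since v is real-valued, Im(c_{4}) = -1/6 ∫_{-3}^{3} v(t) sin(4*pi*t/3) dt = -b_{4}/2.
Split the integral at the breakpoints.
Integrating by parts (boundary term plus one more integral), an antiderivative of (t + 2) sin(4*pi*t/3) is -3*t*cos(4*pi*t/3)/(4*pi) + 9*sin(4*pi*t/3)/(16*pi**2) - 3*cos(4*pi*t/3)/(2*pi); evaluating from -3 to 0: ∫_{-3}^{0} (t + 2) sin(4*pi*t/3) dt = (-3/(2*pi)) - (3/(4*pi)) = -9/(4*pi).
Integrating by parts (boundary term plus one more integral), an antiderivative of (2*t - 1) sin(4*pi*t/3) is -3*t*cos(4*pi*t/3)/(2*pi) + 9*sin(4*pi*t/3)/(8*pi**2) + 3*cos(4*pi*t/3)/(4*pi); evaluating from 0 to 3: ∫_{0}^{3} (2*t - 1) sin(4*pi*t/3) dt = (-15/(4*pi)) - (3/(4*pi)) = -9/(2*pi).
So ∫_{-3}^{3} v(t) sin(4*pi*t/3) dt = -27/(4*pi).
Hence Im(c_{4}) = (-1/6)·(-27/(4*pi)) = 9/(8*pi).

9/(8*pi)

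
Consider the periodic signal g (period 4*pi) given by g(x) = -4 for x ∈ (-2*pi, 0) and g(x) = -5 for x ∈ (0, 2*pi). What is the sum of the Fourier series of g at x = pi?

-5

g is continuous at x = pi with value -5, so the series converges to -5 there.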